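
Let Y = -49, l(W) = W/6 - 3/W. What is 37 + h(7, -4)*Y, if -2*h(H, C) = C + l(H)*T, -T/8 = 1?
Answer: -617/3 ≈ -205.67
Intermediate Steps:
l(W) = -3/W + W/6 (l(W) = W*(1/6) - 3/W = W/6 - 3/W = -3/W + W/6)
T = -8 (T = -8*1 = -8)
h(H, C) = -12/H - C/2 + 2*H/3 (h(H, C) = -(C + (-3/H + H/6)*(-8))/2 = -(C + (24/H - 4*H/3))/2 = -(C + 24/H - 4*H/3)/2 = -12/H - C/2 + 2*H/3)
37 + h(7, -4)*Y = 37 + (-12/7 - 1/2*(-4) + (2/3)*7)*(-49) = 37 + (-12*1/7 + 2 + 14/3)*(-49) = 37 + (-12/7 + 2 + 14/3)*(-49) = 37 + (104/21)*(-49) = 37 - 728/3 = -617/3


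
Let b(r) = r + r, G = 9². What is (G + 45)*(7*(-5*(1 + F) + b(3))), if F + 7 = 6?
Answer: 5292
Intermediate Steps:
F = -1 (F = -7 + 6 = -1)
G = 81
b(r) = 2*r
(G + 45)*(7*(-5*(1 + F) + b(3))) = (81 + 45)*(7*(-5*(1 - 1) + 2*3)) = 126*(7*(-5*0 + 6)) = 126*(7*(0 + 6)) = 126*(7*6) = 126*42 = 5292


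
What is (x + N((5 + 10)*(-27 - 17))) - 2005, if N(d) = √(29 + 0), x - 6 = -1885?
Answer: -3884 + √29 ≈ -3878.6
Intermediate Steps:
x = -1879 (x = 6 - 1885 = -1879)
N(d) = √29
(x + N((5 + 10)*(-27 - 17))) - 2005 = (-1879 + √29) - 2005 = -3884 + √29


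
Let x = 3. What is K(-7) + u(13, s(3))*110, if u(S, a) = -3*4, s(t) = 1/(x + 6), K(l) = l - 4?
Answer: -1331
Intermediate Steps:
K(l) = -4 + l
s(t) = ⅑ (s(t) = 1/(3 + 6) = 1/9 = ⅑)
u(S, a) = -12
K(-7) + u(13, s(3))*110 = (-4 - 7) - 12*110 = -11 - 1320 = -1331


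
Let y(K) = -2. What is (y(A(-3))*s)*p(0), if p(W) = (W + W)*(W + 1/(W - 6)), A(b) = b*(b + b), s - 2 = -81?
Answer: 0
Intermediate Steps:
s = -79 (s = 2 - 81 = -79)
A(b) = 2*b**2 (A(b) = b*(2*b) = 2*b**2)
p(W) = 2*W*(W + 1/(-6 + W)) (p(W) = (2*W)*(W + 1/(-6 + W)) = 2*W*(W + 1/(-6 + W)))
(y(A(-3))*s)*p(0) = (-2*(-79))*(2*0*(1 + 0**2 - 6*0)/(-6 + 0)) = 158*(2*0*(1 + 0 + 0)/(-6)) = 158*(2*0*(-1/6)*1) = 158*0 = 0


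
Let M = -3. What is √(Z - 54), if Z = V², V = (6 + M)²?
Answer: 3*√3 ≈ 5.1962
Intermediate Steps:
V = 9 (V = (6 - 3)² = 3² = 9)
Z = 81 (Z = 9² = 81)
√(Z - 54) = √(81 - 54) = √27 = 3*√3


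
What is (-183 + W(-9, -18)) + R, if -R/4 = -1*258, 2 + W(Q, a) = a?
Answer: 829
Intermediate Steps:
W(Q, a) = -2 + a
R = 1032 (R = -(-4)*258 = -4*(-258) = 1032)
(-183 + W(-9, -18)) + R = (-183 + (-2 - 18)) + 1032 = (-183 - 20) + 1032 = -203 + 1032 = 829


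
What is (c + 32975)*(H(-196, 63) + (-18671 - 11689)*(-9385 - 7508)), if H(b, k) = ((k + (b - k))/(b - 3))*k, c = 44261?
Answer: 7882817137936848/199 ≈ 3.9612e+13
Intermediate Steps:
H(b, k) = b*k/(-3 + b) (H(b, k) = (b/(-3 + b))*k = b*k/(-3 + b))
(c + 32975)*(H(-196, 63) + (-18671 - 11689)*(-9385 - 7508)) = (44261 + 32975)*(-196*63/(-3 - 196) + (-18671 - 11689)*(-9385 - 7508)) = 77236*(-196*63/(-199) - 30360*(-16893)) = 77236*(-196*63*(-1/199) + 512871480) = 77236*(12348/199 + 512871480) = 77236*(102061436868/199) = 7882817137936848/199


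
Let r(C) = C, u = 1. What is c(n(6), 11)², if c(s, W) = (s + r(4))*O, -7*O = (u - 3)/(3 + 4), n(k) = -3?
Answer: 4/2401 ≈ 0.0016660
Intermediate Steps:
O = 2/49 (O = -(1 - 3)/(7*(3 + 4)) = -(-2)/(7*7) = -⅐*(-2/7) = 2/49 ≈ 0.040816)
c(s, W) = 8/49 + 2*s/49 (c(s, W) = (s + 4)*(2/49) = (4 + s)*(2/49) = 8/49 + 2*s/49)
c(n(6), 11)² = (8/49 + (2/49)*(-3))² = (8/49 - 6/49)² = (2/49)² = 4/2401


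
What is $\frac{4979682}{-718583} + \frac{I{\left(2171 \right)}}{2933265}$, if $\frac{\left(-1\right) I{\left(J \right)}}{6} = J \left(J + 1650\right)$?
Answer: $- \frac{16790762875816}{702598121165} \approx -23.898$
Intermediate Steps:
$I{\left(J \right)} = - 6 J \left(1650 + J\right)$ ($I{\left(J \right)} = - 6 J \left(J + 1650\right) = - 6 J \left(1650 + J\right)$)
$\frac{4979682}{-718583} + \frac{I{\left(2171 \right)}}{2933265} = \frac{4979682}{-718583} + \frac{\left(-6\right) 2171 \left(1650 + 2171\right)}{2933265} = 4979682 \left(- \frac{1}{718583}\right) + \left(-6\right) 2171 \cdot 3821 \cdot \frac{1}{2933265} = - \frac{4979682}{718583} - \frac{16590782}{977755} = - \frac{16790762875816}{702598121165}$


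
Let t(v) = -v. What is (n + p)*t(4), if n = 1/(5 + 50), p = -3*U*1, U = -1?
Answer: -664/55 ≈ -12.073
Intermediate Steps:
p = 3 (p = -3*(-1)*1 = 3*1 = 3)
n = 1/55 ≈ 0.018182
(n + p)*t(4) = (1/55 + 3)*(-1*4) = (166/55)*(-4) = -664/55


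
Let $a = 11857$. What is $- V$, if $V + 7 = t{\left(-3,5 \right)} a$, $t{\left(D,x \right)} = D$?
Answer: $35578$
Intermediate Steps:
$V = -35578$ ($V = -7 - 35571 = -35578$)
$- V = \left(-1\right) \left(-35578\right) = 35578$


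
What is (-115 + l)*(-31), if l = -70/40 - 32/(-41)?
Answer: 589589/164 ≈ 3595.1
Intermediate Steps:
l = -159/164 (l = -70*1/40 - 32*(-1/41) = -7/4 + 32/41 = -159/164 ≈ -0.96951)
(-115 + l)*(-31) = (-115 - 159/164)*(-31) = -19019/164*(-31) = 589589/164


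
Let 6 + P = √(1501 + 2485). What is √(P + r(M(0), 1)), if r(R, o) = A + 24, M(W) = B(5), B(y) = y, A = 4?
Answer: √(22 + √3986) ≈ 9.2269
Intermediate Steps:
M(W) = 5
r(R, o) = 28 (r(R, o) = 4 + 24 = 28)
P = -6 + √3986 (P = -6 + √(1501 + 2485) = -6 + √3986 ≈ 57.135)
√(P + r(M(0), 1)) = √((-6 + √3986) + 28) = √(22 + √3986)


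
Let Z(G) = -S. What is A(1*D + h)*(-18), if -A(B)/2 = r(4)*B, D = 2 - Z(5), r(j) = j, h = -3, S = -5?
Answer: -864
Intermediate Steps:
Z(G) = 5 (Z(G) = -1*(-5) = 5)
D = -3 (D = 2 - 1*5 = 2 - 5 = -3)
A(B) = -8*B
A(1*D + h)*(-18) = -8*(1*(-3) - 3)*(-18) = -8*(-3 - 3)*(-18) = -8*(-6)*(-18) = 48*(-18) = -864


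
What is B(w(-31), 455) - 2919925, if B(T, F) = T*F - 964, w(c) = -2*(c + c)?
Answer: -2864469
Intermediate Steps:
w(c) = -4*c
B(T, F) = -964 + F*T (B(T, F) = F*T - 964 = -964 + F*T)
B(w(-31), 455) - 2919925 = (-964 + 455*(-4*(-31))) - 2919925 = (-964 + 455*124) - 2919925 = (-964 + 56420) - 2919925 = 55456 - 2919925 = -2864469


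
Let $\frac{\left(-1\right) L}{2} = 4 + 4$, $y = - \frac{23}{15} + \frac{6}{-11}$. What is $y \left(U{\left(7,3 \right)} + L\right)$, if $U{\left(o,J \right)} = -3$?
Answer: $\frac{6517}{165} \approx 39.497$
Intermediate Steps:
$y = - \frac{343}{165}$ ($y = \left(-23\right) \frac{1}{15} + 6 \left(- \frac{1}{11}\right) = - \frac{23}{15} - \frac{6}{11} = - \frac{343}{165} \approx -2.0788$)
$L = -16$ ($L = - 2 \left(4 + 4\right) = \left(-2\right) 8 = -16$)
$y \left(U{\left(7,3 \right)} + L\right) = - \frac{343 \left(-3 - 16\right)}{165} = \left(- \frac{343}{165}\right) \left(-19\right) = \frac{6517}{165}$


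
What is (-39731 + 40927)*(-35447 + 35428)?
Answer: -22724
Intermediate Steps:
(-39731 + 40927)*(-35447 + 35428) = 1196*(-19) = -22724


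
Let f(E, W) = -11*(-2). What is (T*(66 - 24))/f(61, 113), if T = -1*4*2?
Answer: -168/11 ≈ -15.273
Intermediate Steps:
T = -8 (T = -4*2 = -8)
f(E, W) = 22
(T*(66 - 24))/f(61, 113) = -8*(66 - 24)/22 = -8*42*(1/22) = -336*1/22 = -168/11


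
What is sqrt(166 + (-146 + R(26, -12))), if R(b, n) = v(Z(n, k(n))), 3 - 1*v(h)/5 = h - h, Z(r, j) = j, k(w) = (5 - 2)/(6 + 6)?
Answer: sqrt(35) ≈ 5.9161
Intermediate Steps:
k(w) = 1/4 (k(w) = 3/12 = 3*(1/12) = 1/4)
v(h) = 15 (v(h) = 15 - 5*(h - h) = 15 - 5*0 = 15 + 0 = 15)
R(b, n) = 15
sqrt(166 + (-146 + R(26, -12))) = sqrt(166 + (-146 + 15)) = sqrt(166 - 131) = sqrt(35)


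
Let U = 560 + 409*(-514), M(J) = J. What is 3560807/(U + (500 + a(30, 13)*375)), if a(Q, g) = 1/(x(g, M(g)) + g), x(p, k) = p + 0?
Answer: -92580982/5437941 ≈ -17.025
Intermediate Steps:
x(p, k) = p
U = -209666 (U = 560 - 210226 = -209666)
a(Q, g) = 1/(2*g) (a(Q, g) = 1/(g + g) = 1/(2*g))
3560807/(U + (500 + a(30, 13)*375)) = 3560807/(-209666 + (500 + ((½)/13)*375)) = 3560807/(-209666 + (500 + ((½)*(1/13))*375)) = 3560807/(-209666 + (500 + (1/26)*375)) = 3560807/(-209666 + (500 + 375/26)) = 3560807/(-209666 + 13375/26) = 3560807/(-5437941/26) = 3560807*(-26/5437941) = -92580982/5437941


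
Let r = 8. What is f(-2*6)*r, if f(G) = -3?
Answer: -24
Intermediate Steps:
f(-2*6)*r = -3*8 = -24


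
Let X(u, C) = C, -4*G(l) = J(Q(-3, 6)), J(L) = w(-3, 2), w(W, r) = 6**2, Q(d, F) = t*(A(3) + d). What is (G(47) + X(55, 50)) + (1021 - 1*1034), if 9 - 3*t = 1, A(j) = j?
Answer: 28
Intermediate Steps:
t = 8/3 (t = 3 - 1/3*1 = 3 - 1/3 = 8/3 ≈ 2.6667)
Q(d, F) = 8 + 8*d/3 (Q(d, F) = 8*(3 + d)/3 = 8 + 8*d/3)
w(W, r) = 36
J(L) = 36
G(l) = -9 (G(l) = -1/4*36 = -9)
(G(47) + X(55, 50)) + (1021 - 1*1034) = (-9 + 50) + (1021 - 1*1034) = 41 + (1021 - 1034) = 41 - 13 = 28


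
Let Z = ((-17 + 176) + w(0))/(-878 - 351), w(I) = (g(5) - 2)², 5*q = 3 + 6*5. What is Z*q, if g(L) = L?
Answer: -5544/6145 ≈ -0.90220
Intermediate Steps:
q = 33/5 (q = (3 + 6*5)/5 = (3 + 30)/5 = (⅕)*33 = 33/5 ≈ 6.6000)
w(I) = 9 (w(I) = (5 - 2)² = 3² = 9)
Z = -168/1229 (Z = ((-17 + 176) + 9)/(-878 - 351) = (159 + 9)/(-1229) = 168*(-1/1229) = -168/1229 ≈ -0.13670)
Z*q = -168/1229*33/5 = -5544/6145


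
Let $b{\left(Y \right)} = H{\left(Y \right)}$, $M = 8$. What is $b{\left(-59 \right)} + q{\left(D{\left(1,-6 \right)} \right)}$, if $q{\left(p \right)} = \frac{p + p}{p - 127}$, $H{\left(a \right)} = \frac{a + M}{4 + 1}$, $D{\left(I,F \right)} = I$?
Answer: $- \frac{3218}{315} \approx -10.216$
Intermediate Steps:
$H{\left(a \right)} = \frac{8}{5} + \frac{a}{5}$ ($H{\left(a \right)} = \frac{a + 8}{4 + 1} = \frac{8 + a}{5} = \left(8 + a\right) \frac{1}{5} = \frac{8}{5} + \frac{a}{5}$)
$b{\left(Y \right)} = \frac{8}{5} + \frac{Y}{5}$
$q{\left(p \right)} = \frac{2 p}{-127 + p}$
$b{\left(-59 \right)} + q{\left(D{\left(1,-6 \right)} \right)} = \left(\frac{8}{5} + \frac{1}{5} \left(-59\right)\right) + 2 \cdot 1 \frac{1}{-127 + 1} = \left(\frac{8}{5} - \frac{59}{5}\right) + 2 \cdot 1 \frac{1}{-126} = - \frac{51}{5} + 2 \cdot 1 \left(- \frac{1}{126}\right) = - \frac{51}{5} - \frac{1}{63} = - \frac{3218}{315}$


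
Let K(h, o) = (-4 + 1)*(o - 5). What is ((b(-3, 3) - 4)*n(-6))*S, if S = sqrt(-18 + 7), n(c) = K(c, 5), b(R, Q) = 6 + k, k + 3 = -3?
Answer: 0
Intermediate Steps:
k = -6 (k = -3 - 3 = -6)
K(h, o) = 15 - 3*o (K(h, o) = -3*(-5 + o) = 15 - 3*o)
b(R, Q) = 0 (b(R, Q) = 6 - 6 = 0)
n(c) = 0 (n(c) = 15 - 3*5 = 15 - 15 = 0)
S = I*sqrt(11) (S = sqrt(-11) = I*sqrt(11) ≈ 3.3166*I)
((b(-3, 3) - 4)*n(-6))*S = ((0 - 4)*0)*(I*sqrt(11)) = (-4*0)*(I*sqrt(11)) = 0*(I*sqrt(11)) = 0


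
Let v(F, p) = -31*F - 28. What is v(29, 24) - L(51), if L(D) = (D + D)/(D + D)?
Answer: -928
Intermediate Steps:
v(F, p) = -28 - 31*F
L(D) = 1 (L(D) = (2*D)/((2*D)) = (2*D)*(1/(2*D)) = 1)
v(29, 24) - L(51) = (-28 - 31*29) - 1*1 = (-28 - 899) - 1 = -927 - 1 = -928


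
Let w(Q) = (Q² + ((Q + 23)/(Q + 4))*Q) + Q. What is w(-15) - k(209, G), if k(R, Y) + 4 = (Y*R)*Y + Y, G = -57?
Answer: -7466350/11 ≈ -6.7876e+5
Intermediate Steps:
k(R, Y) = -4 + Y + R*Y² (k(R, Y) = -4 + ((Y*R)*Y + Y) = -4 + ((R*Y)*Y + Y) = -4 + (R*Y² + Y) = -4 + (Y + R*Y²) = -4 + Y + R*Y²)
w(Q) = Q + Q² + Q*(23 + Q)/(4 + Q) (w(Q) = (Q² + ((23 + Q)/(4 + Q))*Q) + Q = (Q² + Q*(23 + Q)/(4 + Q)) + Q = Q + Q² + Q*(23 + Q)/(4 + Q))
w(-15) - k(209, G) = -15*(27 + (-15)² + 6*(-15))/(4 - 15) - (-4 - 57 + 209*(-57)²) = -15*(27 + 225 - 90)/(-11) - (-4 - 57 + 209*3249) = -15*(-1/11)*162 - (-4 - 57 + 679041) = 2430/11 - 1*678980 = 2430/11 - 678980 = -7466350/11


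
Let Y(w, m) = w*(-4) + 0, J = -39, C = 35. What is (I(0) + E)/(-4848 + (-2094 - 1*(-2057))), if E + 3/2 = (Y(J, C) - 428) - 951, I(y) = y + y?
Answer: 2449/9770 ≈ 0.25067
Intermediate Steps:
I(y) = 2*y
Y(w, m) = -4*w (Y(w, m) = -4*w + 0 = -4*w)
E = -2449/2 (E = -3/2 + ((-4*(-39) - 428) - 951) = -3/2 + ((156 - 428) - 951) = -3/2 + (-272 - 951) = -3/2 - 1223 = -2449/2 ≈ -1224.5)
(I(0) + E)/(-4848 + (-2094 - 1*(-2057))) = (2*0 - 2449/2)/(-4848 + (-2094 - 1*(-2057))) = (0 - 2449/2)/(-4848 + (-2094 + 2057)) = -2449/(2*(-4848 - 37)) = -2449/2/(-4885) = -2449/2*(-1/4885) = 2449/9770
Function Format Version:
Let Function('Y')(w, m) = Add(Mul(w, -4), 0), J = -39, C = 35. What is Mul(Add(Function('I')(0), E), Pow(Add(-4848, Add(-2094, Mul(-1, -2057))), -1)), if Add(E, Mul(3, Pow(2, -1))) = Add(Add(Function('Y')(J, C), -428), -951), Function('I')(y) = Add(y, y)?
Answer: Rational(2449, 9770) ≈ 0.25067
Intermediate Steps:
Function('I')(y) = Mul(2, y)
Function('Y')(w, m) = Mul(-4, w) (Function('Y')(w, m) = Add(Mul(-4, w), 0) = Mul(-4, w))
E = Rational(-2449, 2) (E = Add(Rational(-3, 2), Add(Add(Mul(-4, -39), -428), -951)) = Add(Rational(-3, 2), Add(Add(156, -428), -951)) = Add(Rational(-3, 2), Add(-272, -951)) = Add(Rational(-3, 2), -1223) = Rational(-2449, 2) ≈ -1224.5)
Mul(Add(Function('I')(0), E), Pow(Add(-4848, Add(-2094, Mul(-1, -2057))), -1)) = Mul(Add(Mul(2, 0), Rational(-2449, 2)), Pow(Add(-4848, Add(-2094, Mul(-1, -2057))), -1)) = Mul(Add(0, Rational(-2449, 2)), Pow(Add(-4848, Add(-2094, 2057)), -1)) = Mul(Rational(-2449, 2), Pow(Add(-4848, -37), -1)) = Mul(Rational(-2449, 2), Pow(-4885, -1)) = Mul(Rational(-2449, 2), Rational(-1, 4885)) = Rational(2449, 9770)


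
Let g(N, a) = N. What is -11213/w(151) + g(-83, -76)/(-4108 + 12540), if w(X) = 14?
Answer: -47274589/59024 ≈ -800.94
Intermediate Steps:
-11213/w(151) + g(-83, -76)/(-4108 + 12540) = -11213/14 - 83/(-4108 + 12540) = -11213*1/14 - 83/8432 = -11213/14 - 83*1/8432 = -11213/14 - 83/8432 = -47274589/59024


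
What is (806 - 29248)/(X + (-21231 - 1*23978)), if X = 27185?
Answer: 14221/9012 ≈ 1.5780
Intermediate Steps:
(806 - 29248)/(X + (-21231 - 1*23978)) = (806 - 29248)/(27185 + (-21231 - 1*23978)) = -28442/(27185 + (-21231 - 23978)) = -28442/(27185 - 45209) = -28442/(-18024) = -28442*(-1/18024) = 14221/9012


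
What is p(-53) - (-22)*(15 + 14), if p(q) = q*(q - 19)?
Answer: 4454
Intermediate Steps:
p(q) = q*(-19 + q)
p(-53) - (-22)*(15 + 14) = -53*(-19 - 53) - (-22)*(15 + 14) = -53*(-72) - (-22)*29 = 3816 - 1*(-638) = 3816 + 638 = 4454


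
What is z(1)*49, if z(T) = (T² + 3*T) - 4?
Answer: 0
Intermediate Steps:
z(T) = -4 + T² + 3*T
z(1)*49 = (-4 + 1² + 3*1)*49 = (-4 + 1 + 3)*49 = 0*49 = 0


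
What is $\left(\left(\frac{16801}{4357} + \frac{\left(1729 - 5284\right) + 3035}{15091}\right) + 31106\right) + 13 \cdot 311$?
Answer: $\frac{2311350294814}{65751487} \approx 35153.0$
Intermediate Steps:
$\left(\left(\frac{16801}{4357} + \frac{\left(1729 - 5284\right) + 3035}{15091}\right) + 31106\right) + 13 \cdot 311 = \left(\left(16801 \cdot \frac{1}{4357} + \left(-3555 + 3035\right) \frac{1}{15091}\right) + 31106\right) + 4043 = \left(\left(\frac{16801}{4357} - \frac{520}{15091}\right) + 31106\right) + 4043 = \left(\frac{251278251}{65751487} + 31106\right) + 4043 = \frac{2045517032873}{65751487} + 4043 = \frac{2311350294814}{65751487}$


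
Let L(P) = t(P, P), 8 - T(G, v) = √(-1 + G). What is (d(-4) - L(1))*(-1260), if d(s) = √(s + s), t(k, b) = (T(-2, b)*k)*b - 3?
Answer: 6300 - 2520*I*√2 - 1260*I*√3 ≈ 6300.0 - 5746.2*I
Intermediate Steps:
T(G, v) = 8 - √(-1 + G)
t(k, b) = -3 + b*k*(8 - I*√3) (t(k, b) = ((8 - √(-1 - 2))*k)*b - 3 = ((8 - √(-3))*k)*b - 3 = ((8 - I*√3)*k)*b - 3 = (k*(8 - I*√3))*b - 3 = b*k*(8 - I*√3) - 3 = -3 + b*k*(8 - I*√3))
d(s) = √2*√s (d(s) = √(2*s) = √2*√s)
L(P) = -3 + P²*(8 - I*√3) (L(P) = -3 + P*P*(8 - I*√3) = -3 + P²*(8 - I*√3))
(d(-4) - L(1))*(-1260) = (√2*√(-4) - (-3 + 1²*(8 - I*√3)))*(-1260) = (√2*(2*I) - (-3 + 1*(8 - I*√3)))*(-1260) = (2*I*√2 - (-3 + (8 - I*√3)))*(-1260) = (2*I*√2 - (5 - I*√3))*(-1260) = (2*I*√2 + (-5 + I*√3))*(-1260) = (-5 + I*√3 + 2*I*√2)*(-1260) = 6300 - 2520*I*√2 - 1260*I*√3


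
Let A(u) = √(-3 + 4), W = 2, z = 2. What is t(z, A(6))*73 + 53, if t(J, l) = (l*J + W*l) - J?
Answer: 199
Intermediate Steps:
A(u) = 1 (A(u) = √1 = 1)
t(J, l) = -J + 2*l + J*l (t(J, l) = (l*J + 2*l) - J = (J*l + 2*l) - J = (2*l + J*l) - J = -J + 2*l + J*l)
t(z, A(6))*73 + 53 = (-1*2 + 2*1 + 2*1)*73 + 53 = (-2 + 2 + 2)*73 + 53 = 2*73 + 53 = 146 + 53 = 199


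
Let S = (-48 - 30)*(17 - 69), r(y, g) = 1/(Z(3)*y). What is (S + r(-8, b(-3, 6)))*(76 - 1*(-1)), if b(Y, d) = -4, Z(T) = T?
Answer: 7495411/24 ≈ 3.1231e+5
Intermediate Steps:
r(y, g) = 1/(3*y)
S = 4056 (S = -78*(-52) = 4056)
(S + r(-8, b(-3, 6)))*(76 - 1*(-1)) = (4056 + (1/3)/(-8))*(76 - 1*(-1)) = (4056 + (1/3)*(-1/8))*(76 + 1) = (4056 - 1/24)*77 = (97343/24)*77 = 7495411/24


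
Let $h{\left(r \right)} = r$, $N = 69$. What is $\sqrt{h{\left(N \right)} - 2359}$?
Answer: $i \sqrt{2290} \approx 47.854 i$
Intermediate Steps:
$\sqrt{h{\left(N \right)} - 2359} = \sqrt{69 - 2359} = \sqrt{-2290} = i \sqrt{2290}$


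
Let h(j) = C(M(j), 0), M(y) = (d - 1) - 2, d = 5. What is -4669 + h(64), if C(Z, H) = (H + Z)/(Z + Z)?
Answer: -9337/2 ≈ -4668.5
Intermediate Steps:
M(y) = 2 (M(y) = (5 - 1) - 2 = 4 - 2 = 2)
C(Z, H) = (H + Z)/(2*Z) (C(Z, H) = (H + Z)/((2*Z)) = (H + Z)*(1/(2*Z)) = (H + Z)/(2*Z))
h(j) = ½ (h(j) = (½)*(0 + 2)/2 = (½)*(½)*2 = ½)
-4669 + h(64) = -4669 + ½ = -9337/2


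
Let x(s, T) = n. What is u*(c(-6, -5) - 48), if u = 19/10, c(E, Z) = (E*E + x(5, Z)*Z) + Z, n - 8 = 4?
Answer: -1463/10 ≈ -146.30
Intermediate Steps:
n = 12 (n = 8 + 4 = 12)
x(s, T) = 12
c(E, Z) = E**2 + 13*Z (c(E, Z) = (E*E + 12*Z) + Z = (E**2 + 12*Z) + Z = E**2 + 13*Z)
u = 19/10 (u = 19*(1/10) = 19/10 ≈ 1.9000)
u*(c(-6, -5) - 48) = 19*(((-6)**2 + 13*(-5)) - 48)/10 = 19*((36 - 65) - 48)/10 = 19*(-29 - 48)/10 = (19/10)*(-77) = -1463/10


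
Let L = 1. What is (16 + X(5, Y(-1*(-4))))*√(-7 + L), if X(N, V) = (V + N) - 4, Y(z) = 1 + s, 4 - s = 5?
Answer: 17*I*√6 ≈ 41.641*I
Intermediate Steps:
s = -1 (s = 4 - 1*5 = 4 - 5 = -1)
Y(z) = 0 (Y(z) = 1 - 1 = 0)
X(N, V) = -4 + N + V (X(N, V) = (N + V) - 4 = -4 + N + V)
(16 + X(5, Y(-1*(-4))))*√(-7 + L) = (16 + (-4 + 5 + 0))*√(-7 + 1) = (16 + 1)*√(-6) = 17*(I*√6) = 17*I*√6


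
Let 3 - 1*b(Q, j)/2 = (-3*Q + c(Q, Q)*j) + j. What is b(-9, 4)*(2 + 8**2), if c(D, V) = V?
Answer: 1056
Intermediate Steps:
b(Q, j) = 6 - 2*j + 6*Q - 2*Q*j (b(Q, j) = 6 - 2*((-3*Q + Q*j) + j) = 6 - 2*(j - 3*Q + Q*j) = 6 + (-2*j + 6*Q - 2*Q*j) = 6 - 2*j + 6*Q - 2*Q*j)
b(-9, 4)*(2 + 8**2) = (6 - 2*4 + 6*(-9) - 2*(-9)*4)*(2 + 8**2) = (6 - 8 - 54 + 72)*(2 + 64) = 16*66 = 1056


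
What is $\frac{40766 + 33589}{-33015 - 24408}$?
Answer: $- \frac{24785}{19141} \approx -1.2949$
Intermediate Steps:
$\frac{40766 + 33589}{-33015 - 24408} = \frac{74355}{-57423} = 74355 \left(- \frac{1}{57423}\right) = - \frac{24785}{19141}$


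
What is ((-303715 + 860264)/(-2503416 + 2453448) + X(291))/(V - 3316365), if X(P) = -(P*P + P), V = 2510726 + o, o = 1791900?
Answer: -4246437445/49281489648 ≈ -0.086167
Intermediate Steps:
V = 4302626 (V = 2510726 + 1791900 = 4302626)
X(P) = -P - P² (X(P) = -(P² + P) = -(P + P²) = -P - P²)
((-303715 + 860264)/(-2503416 + 2453448) + X(291))/(V - 3316365) = ((-303715 + 860264)/(-2503416 + 2453448) - 1*291*(1 + 291))/(4302626 - 3316365) = (556549/(-49968) - 1*291*292)/986261 = (556549*(-1/49968) - 84972)*(1/986261) = (-556549/49968 - 84972)*(1/986261) = -4246437445/49968*1/986261 = -4246437445/49281489648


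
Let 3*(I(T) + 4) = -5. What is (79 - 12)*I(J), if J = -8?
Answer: -1139/3 ≈ -379.67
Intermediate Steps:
I(T) = -17/3 (I(T) = -4 + (⅓)*(-5) = -4 - 5/3 = -17/3)
(79 - 12)*I(J) = (79 - 12)*(-17/3) = 67*(-17/3) = -1139/3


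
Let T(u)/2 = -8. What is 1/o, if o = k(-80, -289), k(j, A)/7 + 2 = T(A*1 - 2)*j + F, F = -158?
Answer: 1/7840 ≈ 0.00012755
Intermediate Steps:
T(u) = -16 (T(u) = 2*(-8) = -16)
k(j, A) = -1120 - 112*j (k(j, A) = -14 + 7*(-16*j - 158) = -14 + 7*(-158 - 16*j) = -14 + (-1106 - 112*j) = -1120 - 112*j)
o = 7840 (o = -1120 - 112*(-80) = -1120 + 8960 = 7840)
1/o = 1/7840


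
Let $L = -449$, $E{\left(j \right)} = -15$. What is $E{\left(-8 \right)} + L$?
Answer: $-464$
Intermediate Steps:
$E{\left(-8 \right)} + L = -15 - 449 = -464$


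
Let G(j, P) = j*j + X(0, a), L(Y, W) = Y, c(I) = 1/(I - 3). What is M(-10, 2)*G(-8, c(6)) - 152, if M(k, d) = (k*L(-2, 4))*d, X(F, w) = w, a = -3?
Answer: 2288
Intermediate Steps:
c(I) = 1/(-3 + I)
G(j, P) = -3 + j² (G(j, P) = j*j - 3 = j² - 3 = -3 + j²)
M(k, d) = -2*d*k (M(k, d) = (k*(-2))*d = (-2*k)*d = -2*d*k)
M(-10, 2)*G(-8, c(6)) - 152 = (-2*2*(-10))*(-3 + (-8)²) - 152 = 40*(-3 + 64) - 152 = 40*61 - 152 = 2440 - 152 = 2288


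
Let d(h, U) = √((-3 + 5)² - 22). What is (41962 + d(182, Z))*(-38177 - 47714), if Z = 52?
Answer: -3604158142 - 257673*I*√2 ≈ -3.6042e+9 - 3.644e+5*I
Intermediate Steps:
d(h, U) = 3*I*√2 (d(h, U) = √(2² - 22) = √(4 - 22) = √(-18) = 3*I*√2)
(41962 + d(182, Z))*(-38177 - 47714) = (41962 + 3*I*√2)*(-38177 - 47714) = (41962 + 3*I*√2)*(-85891) = -3604158142 - 257673*I*√2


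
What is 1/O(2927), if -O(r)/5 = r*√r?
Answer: -√2927/42836645 ≈ -1.2630e-6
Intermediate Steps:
O(r) = -5*r^(3/2) (O(r) = -5*r*√r = -5*r^(3/2))
1/O(2927) = 1/(-14635*√2927) = -√2927/42836645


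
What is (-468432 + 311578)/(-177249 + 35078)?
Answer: 156854/142171 ≈ 1.1033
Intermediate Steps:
(-468432 + 311578)/(-177249 + 35078) = -156854/(-142171) = -156854*(-1/142171) = 156854/142171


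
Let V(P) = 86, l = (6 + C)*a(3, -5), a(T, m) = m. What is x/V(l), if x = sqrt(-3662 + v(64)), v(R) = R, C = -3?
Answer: I*sqrt(3598)/86 ≈ 0.69748*I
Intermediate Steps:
l = -15 (l = (6 - 3)*(-5) = 3*(-5) = -15)
x = I*sqrt(3598) (x = sqrt(-3662 + 64) = sqrt(-3598) = I*sqrt(3598) ≈ 59.983*I)
x/V(l) = (I*sqrt(3598))/86 = (I*sqrt(3598))*(1/86) = I*sqrt(3598)/86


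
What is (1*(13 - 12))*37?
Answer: 37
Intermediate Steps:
(1*(13 - 12))*37 = (1*1)*37 = 1*37 = 37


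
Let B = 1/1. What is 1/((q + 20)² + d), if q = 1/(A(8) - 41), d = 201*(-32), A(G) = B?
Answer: -1600/9652799 ≈ -0.00016575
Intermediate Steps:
B = 1
A(G) = 1
d = -6432
q = -1/40 (q = 1/(1 - 41) = 1/(-40) = -1/40 ≈ -0.025000)
1/((q + 20)² + d) = 1/((-1/40 + 20)² - 6432) = 1/((799/40)² - 6432) = 1/(638401/1600 - 6432) = 1/(-9652799/1600) = -1600/9652799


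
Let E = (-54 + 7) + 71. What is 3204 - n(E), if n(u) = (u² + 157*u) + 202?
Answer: -1342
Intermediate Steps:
E = 24 (E = -47 + 71 = 24)
n(u) = 202 + u² + 157*u
3204 - n(E) = 3204 - (202 + 24² + 157*24) = 3204 - (202 + 576 + 3768) = 3204 - 1*4546 = 3204 - 4546 = -1342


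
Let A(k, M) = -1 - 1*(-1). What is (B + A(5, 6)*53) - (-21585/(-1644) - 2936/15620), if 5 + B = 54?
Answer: 77162817/2139940 ≈ 36.058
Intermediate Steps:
A(k, M) = 0 (A(k, M) = -1 + 1 = 0)
B = 49 (B = -5 + 54 = 49)
(B + A(5, 6)*53) - (-21585/(-1644) - 2936/15620) = (49 + 0*53) - (-21585/(-1644) - 2936/15620) = (49 + 0) - (-21585*(-1/1644) - 2936*1/15620) = 49 - (7195/548 - 734/3905) = 49 - 1*27694243/2139940 = 49 - 27694243/2139940 = 77162817/2139940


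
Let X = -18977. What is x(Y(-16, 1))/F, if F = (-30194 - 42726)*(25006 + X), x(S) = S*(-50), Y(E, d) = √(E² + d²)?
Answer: 5*√257/43963468 ≈ 1.8232e-6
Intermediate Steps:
x(S) = -50*S
F = -439634680 (F = (-30194 - 42726)*(25006 - 18977) = -72920*6029 = -439634680)
x(Y(-16, 1))/F = -50*√((-16)² + 1²)/(-439634680) = -50*√(256 + 1)*(-1/439634680) = -50*√257*(-1/439634680) = 5*√257/43963468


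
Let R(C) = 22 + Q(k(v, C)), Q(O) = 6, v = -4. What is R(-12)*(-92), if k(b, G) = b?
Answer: -2576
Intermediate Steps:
R(C) = 28 (R(C) = 22 + 6 = 28)
R(-12)*(-92) = 28*(-92) = -2576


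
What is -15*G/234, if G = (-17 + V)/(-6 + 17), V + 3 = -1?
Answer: 35/286 ≈ 0.12238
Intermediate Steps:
V = -4 (V = -3 - 1 = -4)
G = -21/11 (G = (-17 - 4)/(-6 + 17) = -21/11 ≈ -1.9091)
-15*G/234 = -15*(-21/11)/234 = (315/11)*(1/234) = 35/286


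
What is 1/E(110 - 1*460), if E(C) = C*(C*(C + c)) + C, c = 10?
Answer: -1/41650350 ≈ -2.4009e-8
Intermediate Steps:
E(C) = C + C²*(10 + C) (E(C) = C*(C*(C + 10)) + C = C*(C*(10 + C)) + C = C²*(10 + C) + C = C + C²*(10 + C))
1/E(110 - 1*460) = 1/((110 - 1*460)*(1 + (110 - 1*460)² + 10*(110 - 1*460))) = 1/((110 - 460)*(1 + (110 - 460)² + 10*(110 - 460))) = 1/(-350*(1 + (-350)² + 10*(-350))) = 1/(-350*(1 + 122500 - 3500)) = 1/(-350*119001) = 1/(-41650350) = -1/41650350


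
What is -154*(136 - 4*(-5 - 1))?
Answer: -24640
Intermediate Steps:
-154*(136 - 4*(-5 - 1)) = -154*(136 - 4*(-6)) = -154*(136 + 24) = -154*160 = -24640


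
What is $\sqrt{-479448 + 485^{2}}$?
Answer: $i \sqrt{244223} \approx 494.19 i$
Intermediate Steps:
$\sqrt{-479448 + 485^{2}} = \sqrt{-479448 + 235225} = \sqrt{-244223} = i \sqrt{244223}$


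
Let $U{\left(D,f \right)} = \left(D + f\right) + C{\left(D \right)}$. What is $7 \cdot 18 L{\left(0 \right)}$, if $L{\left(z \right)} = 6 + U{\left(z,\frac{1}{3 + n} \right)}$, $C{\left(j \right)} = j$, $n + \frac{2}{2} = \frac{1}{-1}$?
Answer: $882$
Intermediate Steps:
$n = -2$ ($n = -1 + \frac{1}{-1} = -1 - 1 = -2$)
$U{\left(D,f \right)} = f + 2 D$ ($U{\left(D,f \right)} = \left(D + f\right) + D = f + 2 D$)
$L{\left(z \right)} = 7 + 2 z$ ($L{\left(z \right)} = 6 + \left(\frac{1}{3 - 2} + 2 z\right) = 6 + \left(1^{-1} + 2 z\right) = 6 + \left(1 + 2 z\right) = 7 + 2 z$)
$7 \cdot 18 L{\left(0 \right)} = 7 \cdot 18 \left(7 + 2 \cdot 0\right) = 126 \left(7 + 0\right) = 126 \cdot 7 = 882$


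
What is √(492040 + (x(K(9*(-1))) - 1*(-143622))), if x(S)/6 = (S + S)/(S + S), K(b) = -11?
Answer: 2*√158917 ≈ 797.29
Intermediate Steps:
x(S) = 6 (x(S) = 6*((S + S)/(S + S)) = 6*((2*S)/((2*S))) = 6*((2*S)*(1/(2*S))) = 6*1 = 6)
√(492040 + (x(K(9*(-1))) - 1*(-143622))) = √(492040 + (6 - 1*(-143622))) = √(492040 + (6 + 143622)) = √(492040 + 143628) = √635668 = 2*√158917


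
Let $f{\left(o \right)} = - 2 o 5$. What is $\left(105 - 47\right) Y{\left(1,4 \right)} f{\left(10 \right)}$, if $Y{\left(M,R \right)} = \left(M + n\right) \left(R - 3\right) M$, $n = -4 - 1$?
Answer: $23200$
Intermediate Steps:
$n = -5$
$Y{\left(M,R \right)} = M \left(-5 + M\right) \left(-3 + R\right)$ ($Y{\left(M,R \right)} = \left(M - 5\right) \left(R - 3\right) M = \left(-5 + M\right) \left(-3 + R\right) M = M \left(-5 + M\right) \left(-3 + R\right)$)
$f{\left(o \right)} = - 10 o$
$\left(105 - 47\right) Y{\left(1,4 \right)} f{\left(10 \right)} = \left(105 - 47\right) 1 \left(15 - 20 - 3 + 1 \cdot 4\right) \left(\left(-10\right) 10\right) = \left(105 - 47\right) 1 \left(15 - 20 - 3 + 4\right) \left(-100\right) = 58 \cdot 1 \left(-4\right) \left(-100\right) = 58 \left(-4\right) \left(-100\right) = \left(-232\right) \left(-100\right) = 23200$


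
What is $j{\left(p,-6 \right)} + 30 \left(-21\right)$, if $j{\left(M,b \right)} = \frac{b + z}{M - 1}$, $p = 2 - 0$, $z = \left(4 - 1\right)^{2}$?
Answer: $-627$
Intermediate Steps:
$z = 9$ ($z = 3^{2} = 9$)
$p = 2$ ($p = 2 + 0 = 2$)
$j{\left(M,b \right)} = \frac{9 + b}{-1 + M}$ ($j{\left(M,b \right)} = \frac{b + 9}{M - 1} = \frac{9 + b}{-1 + M}$)
$j{\left(p,-6 \right)} + 30 \left(-21\right) = \frac{9 - 6}{-1 + 2} + 30 \left(-21\right) = 1^{-1} \cdot 3 - 630 = 1 \cdot 3 - 630 = 3 - 630 = -627$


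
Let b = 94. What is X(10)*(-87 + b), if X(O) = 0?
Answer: 0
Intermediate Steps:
X(10)*(-87 + b) = 0*(-87 + 94) = 0*7 = 0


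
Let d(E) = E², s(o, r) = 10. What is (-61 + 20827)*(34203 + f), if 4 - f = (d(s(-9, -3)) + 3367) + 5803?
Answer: 517841742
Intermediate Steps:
f = -9266 (f = 4 - ((10² + 3367) + 5803) = 4 - ((100 + 3367) + 5803) = 4 - (3467 + 5803) = 4 - 1*9270 = 4 - 9270 = -9266)
(-61 + 20827)*(34203 + f) = (-61 + 20827)*(34203 - 9266) = 20766*24937 = 517841742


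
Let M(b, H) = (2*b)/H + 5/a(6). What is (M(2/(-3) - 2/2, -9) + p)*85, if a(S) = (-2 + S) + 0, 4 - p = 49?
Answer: -398225/108 ≈ -3687.3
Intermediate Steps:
p = -45 (p = 4 - 1*49 = 4 - 49 = -45)
a(S) = -2 + S
M(b, H) = 5/4 + 2*b/H (M(b, H) = (2*b)/H + 5/(-2 + 6) = 2*b/H + 5/4 = 5/4 + 2*b/H)
(M(2/(-3) - 2/2, -9) + p)*85 = ((5/4 + 2*(2/(-3) - 2/2)/(-9)) - 45)*85 = ((5/4 + 2*(2*(-1/3) - 2*1/2)*(-1/9)) - 45)*85 = ((5/4 + 2*(-2/3 - 1)*(-1/9)) - 45)*85 = ((5/4 + 2*(-5/3)*(-1/9)) - 45)*85 = ((5/4 + 10/27) - 45)*85 = (175/108 - 45)*85 = -4685/108*85 = -398225/108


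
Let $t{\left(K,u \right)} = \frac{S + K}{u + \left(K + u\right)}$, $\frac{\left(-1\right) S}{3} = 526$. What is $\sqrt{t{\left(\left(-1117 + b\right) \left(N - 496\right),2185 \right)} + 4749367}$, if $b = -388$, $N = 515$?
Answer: $\frac{2 \sqrt{27871697232453}}{4845} \approx 2179.3$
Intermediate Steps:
$S = -1578$ ($S = \left(-3\right) 526 = -1578$)
$t{\left(K,u \right)} = \frac{-1578 + K}{K + 2 u}$ ($t{\left(K,u \right)} = \frac{-1578 + K}{u + \left(K + u\right)} = \frac{-1578 + K}{K + 2 u}$)
$\sqrt{t{\left(\left(-1117 + b\right) \left(N - 496\right),2185 \right)} + 4749367} = \sqrt{\frac{-1578 + \left(-1117 - 388\right) \left(515 - 496\right)}{\left(-1117 - 388\right) \left(515 - 496\right) + 2 \cdot 2185} + 4749367} = \sqrt{\frac{-1578 - 28595}{\left(-1505\right) 19 + 4370} + 4749367} = \sqrt{\frac{-1578 - 28595}{-28595 + 4370} + 4749367} = \sqrt{\frac{1}{-24225} \left(-30173\right) + 4749367} = \sqrt{\left(- \frac{1}{24225}\right) \left(-30173\right) + 4749367} = \sqrt{\frac{30173}{24225} + 4749367} = \sqrt{\frac{115053445748}{24225}} = \frac{2 \sqrt{27871697232453}}{4845}$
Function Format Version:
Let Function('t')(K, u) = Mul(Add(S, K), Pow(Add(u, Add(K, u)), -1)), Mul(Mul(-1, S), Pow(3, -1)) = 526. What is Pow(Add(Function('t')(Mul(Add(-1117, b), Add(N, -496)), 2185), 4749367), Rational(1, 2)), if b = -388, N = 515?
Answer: Mul(Rational(2, 4845), Pow(27871697232453, Rational(1, 2))) ≈ 2179.3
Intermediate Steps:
S = -1578 (S = Mul(-3, 526) = -1578)
Function('t')(K, u) = Mul(Pow(Add(K, Mul(2, u)), -1), Add(-1578, K)) (Function('t')(K, u) = Mul(Add(-1578, K), Pow(Add(u, Add(K, u)), -1)) = Mul(Add(-1578, K), Pow(Add(K, Mul(2, u)), -1)) = Mul(Pow(Add(K, Mul(2, u)), -1), Add(-1578, K)))
Pow(Add(Function('t')(Mul(Add(-1117, b), Add(N, -496)), 2185), 4749367), Rational(1, 2)) = Pow(Add(Mul(Pow(Add(Mul(Add(-1117, -388), Add(515, -496)), Mul(2, 2185)), -1), Add(-1578, Mul(Add(-1117, -388), Add(515, -496)))), 4749367), Rational(1, 2)) = Pow(Add(Mul(Pow(Add(Mul(-1505, 19), 4370), -1), Add(-1578, Mul(-1505, 19))), 4749367), Rational(1, 2)) = Pow(Add(Mul(Pow(Add(-28595, 4370), -1), Add(-1578, -28595)), 4749367), Rational(1, 2)) = Pow(Add(Mul(Pow(-24225, -1), -30173), 4749367), Rational(1, 2)) = Pow(Add(Mul(Rational(-1, 24225), -30173), 4749367), Rational(1, 2)) = Pow(Add(Rational(30173, 24225), 4749367), Rational(1, 2)) = Pow(Rational(115053445748, 24225), Rational(1, 2)) = Mul(Rational(2, 4845), Pow(27871697232453, Rational(1, 2)))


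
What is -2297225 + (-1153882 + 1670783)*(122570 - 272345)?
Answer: -77421144500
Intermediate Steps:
-2297225 + (-1153882 + 1670783)*(122570 - 272345) = -2297225 + 516901*(-149775) = -2297225 - 77418847275 = -77421144500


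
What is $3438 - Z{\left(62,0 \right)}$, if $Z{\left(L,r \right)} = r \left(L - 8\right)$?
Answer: $3438$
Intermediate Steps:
$Z{\left(L,r \right)} = r \left(-8 + L\right)$
$3438 - Z{\left(62,0 \right)} = 3438 - 0 \left(-8 + 62\right) = 3438 - 0 \cdot 54 = 3438 - 0 = 3438 + 0 = 3438$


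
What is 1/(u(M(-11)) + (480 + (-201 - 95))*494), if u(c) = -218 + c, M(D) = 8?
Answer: 1/90686 ≈ 1.1027e-5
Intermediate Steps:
1/(u(M(-11)) + (480 + (-201 - 95))*494) = 1/((-218 + 8) + (480 + (-201 - 95))*494) = 1/(-210 + (480 - 296)*494) = 1/(-210 + 184*494) = 1/(-210 + 90896) = 1/90686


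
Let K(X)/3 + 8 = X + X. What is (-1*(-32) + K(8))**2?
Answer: 3136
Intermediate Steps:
K(X) = -24 + 6*X (K(X) = -24 + 3*(X + X) = -24 + 3*(2*X) = -24 + 6*X)
(-1*(-32) + K(8))**2 = (-1*(-32) + (-24 + 6*8))**2 = (32 + (-24 + 48))**2 = (32 + 24)**2 = 56**2 = 3136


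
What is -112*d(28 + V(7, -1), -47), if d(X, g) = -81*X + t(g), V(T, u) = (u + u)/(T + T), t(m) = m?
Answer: 257984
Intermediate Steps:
V(T, u) = u/T (V(T, u) = (2*u)/((2*T)) = (2*u)*(1/(2*T)) = u/T)
d(X, g) = g - 81*X (d(X, g) = -81*X + g = g - 81*X)
-112*d(28 + V(7, -1), -47) = -112*(-47 - 81*(28 - 1/7)) = -112*(-47 - 81*(28 - 1*⅐)) = -112*(-47 - 81*(28 - ⅐)) = -112*(-47 - 81*195/7) = -112*(-47 - 15795/7) = -112*(-16124/7) = 257984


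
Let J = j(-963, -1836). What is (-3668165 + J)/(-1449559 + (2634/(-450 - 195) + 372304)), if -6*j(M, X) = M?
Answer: 1577241935/463221406 ≈ 3.4049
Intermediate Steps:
j(M, X) = -M/6
J = 321/2 (J = -⅙*(-963) = 321/2 ≈ 160.50)
(-3668165 + J)/(-1449559 + (2634/(-450 - 195) + 372304)) = (-3668165 + 321/2)/(-1449559 + (2634/(-450 - 195) + 372304)) = -7336009/(2*(-1449559 + (2634/(-645) + 372304))) = -7336009/(2*(-1449559 + (-1/645*2634 + 372304))) = -7336009/(2*(-1449559 + (-878/215 + 372304))) = -7336009/(2*(-1449559 + 80044482/215)) = -7336009/(2*(-231610703/215)) = -7336009/2*(-215/231610703) = 1577241935/463221406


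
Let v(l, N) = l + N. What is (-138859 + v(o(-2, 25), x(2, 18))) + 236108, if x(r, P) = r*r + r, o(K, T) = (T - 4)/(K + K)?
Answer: 388999/4 ≈ 97250.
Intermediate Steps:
o(K, T) = (-4 + T)/(2*K) (o(K, T) = (-4 + T)/((2*K)) = (-4 + T)*(1/(2*K)) = (-4 + T)/(2*K))
x(r, P) = r + r² (x(r, P) = r² + r = r + r²)
v(l, N) = N + l
(-138859 + v(o(-2, 25), x(2, 18))) + 236108 = (-138859 + (2*(1 + 2) + (½)*(-4 + 25)/(-2))) + 236108 = (-138859 + (2*3 + (½)*(-½)*21)) + 236108 = (-138859 + (6 - 21/4)) + 236108 = (-138859 + ¾) + 236108 = -555433/4 + 236108 = 388999/4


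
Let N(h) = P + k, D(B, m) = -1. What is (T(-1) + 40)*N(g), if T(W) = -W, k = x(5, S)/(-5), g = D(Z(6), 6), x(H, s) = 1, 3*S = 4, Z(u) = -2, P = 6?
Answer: 1189/5 ≈ 237.80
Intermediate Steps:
S = 4/3 (S = (⅓)*4 = 4/3 ≈ 1.3333)
g = -1
k = -⅕ (k = 1/(-5) = 1*(-⅕) = -⅕ ≈ -0.20000)
N(h) = 29/5 (N(h) = 6 - ⅕ = 29/5)
(T(-1) + 40)*N(g) = (-1*(-1) + 40)*(29/5) = (1 + 40)*(29/5) = 41*(29/5) = 1189/5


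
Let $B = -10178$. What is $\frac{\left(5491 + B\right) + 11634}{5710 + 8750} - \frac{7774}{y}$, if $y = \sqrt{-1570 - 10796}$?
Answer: $\frac{6947}{14460} + \frac{3887 i \sqrt{1374}}{2061} \approx 0.48043 + 69.908 i$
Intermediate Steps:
$y = 3 i \sqrt{1374}$ ($y = \sqrt{-12366} = 3 i \sqrt{1374} \approx 111.2 i$)
$\frac{\left(5491 + B\right) + 11634}{5710 + 8750} - \frac{7774}{y} = \frac{\left(5491 - 10178\right) + 11634}{5710 + 8750} - \frac{7774}{3 i \sqrt{1374}} = \frac{-4687 + 11634}{14460} - 7774 \left(- \frac{i \sqrt{1374}}{4122}\right) = 6947 \cdot \frac{1}{14460} + \frac{3887 i \sqrt{1374}}{2061} = \frac{6947}{14460} + \frac{3887 i \sqrt{1374}}{2061}$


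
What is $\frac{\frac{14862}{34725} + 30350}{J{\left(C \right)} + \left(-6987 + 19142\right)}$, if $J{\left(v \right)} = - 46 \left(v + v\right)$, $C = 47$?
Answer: $\frac{8568444}{2210825} \approx 3.8757$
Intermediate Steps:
$J{\left(v \right)} = - 92 v$ ($J{\left(v \right)} = - 46 \cdot 2 v = - 92 v$)
$\frac{\frac{14862}{34725} + 30350}{J{\left(C \right)} + \left(-6987 + 19142\right)} = \frac{\frac{14862}{34725} + 30350}{\left(-92\right) 47 + \left(-6987 + 19142\right)} = \frac{14862 \cdot \frac{1}{34725} + 30350}{-4324 + 12155} = \frac{\frac{4954}{11575} + 30350}{7831} = \frac{351306204}{11575} \cdot \frac{1}{7831} = \frac{8568444}{2210825}$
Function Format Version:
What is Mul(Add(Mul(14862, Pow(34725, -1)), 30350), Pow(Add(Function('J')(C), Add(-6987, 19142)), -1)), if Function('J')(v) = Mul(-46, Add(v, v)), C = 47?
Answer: Rational(8568444, 2210825) ≈ 3.8757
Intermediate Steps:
Function('J')(v) = Mul(-92, v) (Function('J')(v) = Mul(-46, Mul(2, v)) = Mul(-92, v))
Mul(Add(Mul(14862, Pow(34725, -1)), 30350), Pow(Add(Function('J')(C), Add(-6987, 19142)), -1)) = Mul(Add(Mul(14862, Pow(34725, -1)), 30350), Pow(Add(Mul(-92, 47), Add(-6987, 19142)), -1)) = Mul(Add(Mul(14862, Rational(1, 34725)), 30350), Pow(Add(-4324, 12155), -1)) = Mul(Add(Rational(4954, 11575), 30350), Pow(7831, -1)) = Mul(Rational(351306204, 11575), Rational(1, 7831)) = Rational(8568444, 2210825)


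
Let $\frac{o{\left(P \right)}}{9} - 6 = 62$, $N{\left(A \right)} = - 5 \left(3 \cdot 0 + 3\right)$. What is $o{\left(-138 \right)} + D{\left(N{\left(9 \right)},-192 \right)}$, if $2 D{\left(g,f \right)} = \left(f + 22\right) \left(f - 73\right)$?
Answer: $23137$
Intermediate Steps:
$N{\left(A \right)} = -15$ ($N{\left(A \right)} = - 5 \left(0 + 3\right) = \left(-5\right) 3 = -15$)
$o{\left(P \right)} = 612$ ($o{\left(P \right)} = 54 + 9 \cdot 62 = 54 + 558 = 612$)
$D{\left(g,f \right)} = \frac{\left(-73 + f\right) \left(22 + f\right)}{2}$ ($D{\left(g,f \right)} = \frac{\left(f + 22\right) \left(f - 73\right)}{2} = \frac{\left(22 + f\right) \left(-73 + f\right)}{2} = \frac{\left(-73 + f\right) \left(22 + f\right)}{2}$)
$o{\left(-138 \right)} + D{\left(N{\left(9 \right)},-192 \right)} = 612 - \left(-4093 - 18432\right) = 612 + \left(-803 + \frac{1}{2} \cdot 36864 + 4896\right) = 612 + \left(-803 + 18432 + 4896\right) = 612 + 22525 = 23137$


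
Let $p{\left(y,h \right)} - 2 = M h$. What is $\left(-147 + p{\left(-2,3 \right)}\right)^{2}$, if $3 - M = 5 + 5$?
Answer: $27556$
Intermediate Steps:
$M = -7$ ($M = 3 - \left(5 + 5\right) = 3 - 10 = -7$)
$p{\left(y,h \right)} = 2 - 7 h$
$\left(-147 + p{\left(-2,3 \right)}\right)^{2} = \left(-147 + \left(2 - 21\right)\right)^{2} = \left(-147 - 19\right)^{2} = \left(-166\right)^{2} = 27556$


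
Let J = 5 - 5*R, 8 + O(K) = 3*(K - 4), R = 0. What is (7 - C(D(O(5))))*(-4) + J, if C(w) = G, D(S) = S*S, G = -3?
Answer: -35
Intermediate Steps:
O(K) = -20 + 3*K (O(K) = -8 + 3*(K - 4) = -8 + 3*(-4 + K) = -8 + (-12 + 3*K) = -20 + 3*K)
D(S) = S²
C(w) = -3
J = 5 (J = 5 - 5*0 = 5 + 0 = 5)
(7 - C(D(O(5))))*(-4) + J = (7 - 1*(-3))*(-4) + 5 = (7 + 3)*(-4) + 5 = 10*(-4) + 5 = -40 + 5 = -35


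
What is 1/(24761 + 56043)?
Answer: 1/80804 ≈ 1.2376e-5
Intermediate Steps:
1/(24761 + 56043) = 1/80804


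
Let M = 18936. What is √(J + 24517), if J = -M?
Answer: √5581 ≈ 74.706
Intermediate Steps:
J = -18936 (J = -1*18936 = -18936)
√(J + 24517) = √(-18936 + 24517) = √5581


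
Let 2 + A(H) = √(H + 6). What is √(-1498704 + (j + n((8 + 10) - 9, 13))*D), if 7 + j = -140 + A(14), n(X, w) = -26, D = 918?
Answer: √(-1659354 + 1836*√5) ≈ 1286.6*I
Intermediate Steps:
A(H) = -2 + √(6 + H) (A(H) = -2 + √(H + 6) = -2 + √(6 + H))
j = -149 + 2*√5 (j = -7 + (-140 + (-2 + √(6 + 14))) = -7 + (-140 + (-2 + √20)) = -7 + (-140 + (-2 + 2*√5)) = -7 + (-142 + 2*√5) = -149 + 2*√5 ≈ -144.53)
√(-1498704 + (j + n((8 + 10) - 9, 13))*D) = √(-1498704 + ((-149 + 2*√5) - 26)*918) = √(-1498704 + (-175 + 2*√5)*918) = √(-1498704 + (-160650 + 1836*√5)) = √(-1659354 + 1836*√5)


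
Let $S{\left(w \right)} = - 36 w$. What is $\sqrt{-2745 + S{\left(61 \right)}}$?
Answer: $9 i \sqrt{61} \approx 70.292 i$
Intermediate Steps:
$\sqrt{-2745 + S{\left(61 \right)}} = \sqrt{-2745 - 2196} = \sqrt{-4941} = 9 i \sqrt{61}$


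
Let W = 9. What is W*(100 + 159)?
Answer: 2331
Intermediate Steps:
W*(100 + 159) = 9*(100 + 159) = 9*259 = 2331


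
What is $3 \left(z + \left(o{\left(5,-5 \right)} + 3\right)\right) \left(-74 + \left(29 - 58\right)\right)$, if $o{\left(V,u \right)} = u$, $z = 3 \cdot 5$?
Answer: $-4017$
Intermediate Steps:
$z = 15$
$3 \left(z + \left(o{\left(5,-5 \right)} + 3\right)\right) \left(-74 + \left(29 - 58\right)\right) = 3 \left(15 + \left(-5 + 3\right)\right) \left(-74 + \left(29 - 58\right)\right) = 3 \left(15 - 2\right) \left(-74 + \left(29 - 58\right)\right) = 3 \cdot 13 \left(-74 - 29\right) = 39 \left(-103\right) = -4017$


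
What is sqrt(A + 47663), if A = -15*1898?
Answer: sqrt(19193) ≈ 138.54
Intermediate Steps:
A = -28470
sqrt(A + 47663) = sqrt(-28470 + 47663) = sqrt(19193)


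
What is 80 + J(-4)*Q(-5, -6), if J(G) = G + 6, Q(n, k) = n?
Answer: 70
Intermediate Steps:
J(G) = 6 + G
80 + J(-4)*Q(-5, -6) = 80 + (6 - 4)*(-5) = 80 + 2*(-5) = 80 - 10 = 70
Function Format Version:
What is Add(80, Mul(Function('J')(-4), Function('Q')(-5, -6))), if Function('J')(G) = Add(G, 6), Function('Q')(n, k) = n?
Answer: 70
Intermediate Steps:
Function('J')(G) = Add(6, G)
Add(80, Mul(Function('J')(-4), Function('Q')(-5, -6))) = Add(80, Mul(Add(6, -4), -5)) = Add(80, Mul(2, -5)) = Add(80, -10) = 70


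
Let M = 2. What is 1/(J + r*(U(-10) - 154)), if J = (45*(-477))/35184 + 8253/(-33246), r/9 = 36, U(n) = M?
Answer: -21661616/1066809857341 ≈ -2.0305e-5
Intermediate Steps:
U(n) = 2
r = 324 (r = 9*36 = 324)
J = -18592573/21661616 (J = -21465*1/35184 + 8253*(-1/33246) = -7155/11728 - 917/3694 = -18592573/21661616 ≈ -0.85832)
1/(J + r*(U(-10) - 154)) = 1/(-18592573/21661616 + 324*(2 - 154)) = 1/(-18592573/21661616 + 324*(-152)) = 1/(-18592573/21661616 - 49248) = 1/(-1066809857341/21661616) = -21661616/1066809857341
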